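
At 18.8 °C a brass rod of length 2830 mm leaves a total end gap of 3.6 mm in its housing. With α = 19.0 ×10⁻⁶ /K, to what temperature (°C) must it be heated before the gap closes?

85.8 °C

α·L₀·ΔT = 3.6 mm ⇒ ΔT = 3.6 / (19.0×10⁻⁶ × 2830.0) = 66.95 K.
T = 18.8 + 66.95 = 85.75 °C.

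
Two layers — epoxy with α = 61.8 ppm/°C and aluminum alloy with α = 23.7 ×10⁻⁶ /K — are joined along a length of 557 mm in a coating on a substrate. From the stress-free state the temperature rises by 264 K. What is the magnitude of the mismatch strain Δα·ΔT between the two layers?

0.0101

Δα = |61.8 − 23.7|×10⁻⁶/K = 38.1×10⁻⁶/K.
Mismatch strain = Δα·ΔT = 38.1×10⁻⁶ × 264.0 = 0.0101.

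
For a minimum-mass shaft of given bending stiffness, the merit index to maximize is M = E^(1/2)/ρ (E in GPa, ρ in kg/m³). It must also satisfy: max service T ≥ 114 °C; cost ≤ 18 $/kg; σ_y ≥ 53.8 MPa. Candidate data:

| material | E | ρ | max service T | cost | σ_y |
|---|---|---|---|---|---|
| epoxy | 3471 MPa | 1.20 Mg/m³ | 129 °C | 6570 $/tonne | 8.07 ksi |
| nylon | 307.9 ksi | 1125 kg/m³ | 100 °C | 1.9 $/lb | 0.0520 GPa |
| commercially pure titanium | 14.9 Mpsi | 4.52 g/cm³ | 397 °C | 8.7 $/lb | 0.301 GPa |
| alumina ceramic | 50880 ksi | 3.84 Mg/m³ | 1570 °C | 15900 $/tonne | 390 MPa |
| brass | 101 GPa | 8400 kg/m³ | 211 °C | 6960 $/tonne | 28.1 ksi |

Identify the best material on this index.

alumina ceramic

Screen on constraints: max service T ≥ 114 °C; cost ≤ 18 $/kg; σ_y ≥ 53.8 MPa. Survivors: epoxy, alumina ceramic, brass.
In SI units:
  epoxy: E = 3.471 GPa, ρ = 1200 kg/m³
  alumina ceramic: E = 350.8 GPa, ρ = 3840 kg/m³
  brass: E = 101.0 GPa, ρ = 8400 kg/m³
  alumina ceramic: M = 4.88×10⁻³
  epoxy: M = 1.55×10⁻³
  brass: M = 1.20×10⁻³
Alumina ceramic ranks first.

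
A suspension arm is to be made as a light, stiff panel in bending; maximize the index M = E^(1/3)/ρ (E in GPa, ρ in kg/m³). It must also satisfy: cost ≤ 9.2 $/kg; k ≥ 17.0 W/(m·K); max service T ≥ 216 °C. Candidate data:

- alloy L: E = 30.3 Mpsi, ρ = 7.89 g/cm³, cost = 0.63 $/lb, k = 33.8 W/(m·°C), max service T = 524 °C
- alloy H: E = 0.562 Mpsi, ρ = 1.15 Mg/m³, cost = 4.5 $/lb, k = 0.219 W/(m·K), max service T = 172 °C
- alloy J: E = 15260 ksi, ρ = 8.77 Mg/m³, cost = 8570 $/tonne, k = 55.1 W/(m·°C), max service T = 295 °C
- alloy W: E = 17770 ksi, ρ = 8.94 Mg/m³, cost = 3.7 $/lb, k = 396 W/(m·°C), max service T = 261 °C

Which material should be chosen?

Screen on constraints: cost ≤ 9.2 $/kg; k ≥ 17.0 W/(m·K); max service T ≥ 216 °C. Survivors: alloy L, alloy J, alloy W.
Normalizing units and computing the index:
  alloy L: E = 208.9 GPa, ρ = 7890 kg/m³
  alloy J: E = 105.2 GPa, ρ = 8770 kg/m³
  alloy W: E = 122.5 GPa, ρ = 8940 kg/m³
  alloy L: M = 0.752×10⁻³
  alloy W: M = 0.556×10⁻³
  alloy J: M = 0.538×10⁻³
Alloy L ranks first.

alloy L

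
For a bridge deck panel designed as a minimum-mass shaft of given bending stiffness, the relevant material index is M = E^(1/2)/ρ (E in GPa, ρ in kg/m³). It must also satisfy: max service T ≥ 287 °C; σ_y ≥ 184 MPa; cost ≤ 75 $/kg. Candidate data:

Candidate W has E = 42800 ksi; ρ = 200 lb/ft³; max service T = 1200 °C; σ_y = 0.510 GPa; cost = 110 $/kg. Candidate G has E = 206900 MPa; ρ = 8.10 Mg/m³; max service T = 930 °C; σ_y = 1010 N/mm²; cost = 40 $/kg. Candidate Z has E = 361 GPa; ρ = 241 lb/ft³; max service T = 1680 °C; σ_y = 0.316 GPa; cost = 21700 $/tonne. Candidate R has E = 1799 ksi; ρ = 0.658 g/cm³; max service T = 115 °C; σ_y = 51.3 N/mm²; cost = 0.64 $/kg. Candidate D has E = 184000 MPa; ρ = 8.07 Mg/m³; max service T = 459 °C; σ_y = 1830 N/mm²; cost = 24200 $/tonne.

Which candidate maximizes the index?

candidate Z

Screen on constraints: max service T ≥ 287 °C; σ_y ≥ 184 MPa; cost ≤ 75 $/kg. Survivors: candidate G, candidate Z, candidate D.
In SI units:
  candidate G: E = 206.9 GPa, ρ = 8100 kg/m³
  candidate Z: E = 361.0 GPa, ρ = 3860 kg/m³
  candidate D: E = 184.0 GPa, ρ = 8070 kg/m³
  candidate Z: M = 4.92×10⁻³
  candidate G: M = 1.78×10⁻³
  candidate D: M = 1.68×10⁻³
Candidate Z ranks first.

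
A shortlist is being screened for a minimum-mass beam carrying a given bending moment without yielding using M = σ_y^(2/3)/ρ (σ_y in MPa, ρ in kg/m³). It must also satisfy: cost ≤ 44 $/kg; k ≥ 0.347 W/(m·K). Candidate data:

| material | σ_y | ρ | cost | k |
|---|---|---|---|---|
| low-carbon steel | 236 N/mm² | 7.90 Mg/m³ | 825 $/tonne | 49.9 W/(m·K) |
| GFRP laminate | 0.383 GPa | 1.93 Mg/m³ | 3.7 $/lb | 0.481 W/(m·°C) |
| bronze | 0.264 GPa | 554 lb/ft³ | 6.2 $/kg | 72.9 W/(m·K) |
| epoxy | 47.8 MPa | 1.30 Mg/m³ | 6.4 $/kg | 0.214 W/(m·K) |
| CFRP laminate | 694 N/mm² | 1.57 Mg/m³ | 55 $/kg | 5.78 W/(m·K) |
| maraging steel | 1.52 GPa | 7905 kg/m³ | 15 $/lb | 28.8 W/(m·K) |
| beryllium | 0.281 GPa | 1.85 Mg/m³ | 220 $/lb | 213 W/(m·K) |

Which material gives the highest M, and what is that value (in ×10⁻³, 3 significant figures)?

GFRP laminate, M = 27.3×10⁻³

Screen on constraints: cost ≤ 44 $/kg; k ≥ 0.347 W/(m·K). Survivors: low-carbon steel, GFRP laminate, bronze, maraging steel.
In SI units:
  low-carbon steel: σ_y = 236.0 MPa, ρ = 7900 kg/m³
  GFRP laminate: σ_y = 383.0 MPa, ρ = 1930 kg/m³
  bronze: σ_y = 264.0 MPa, ρ = 8874 kg/m³
  maraging steel: σ_y = 1520 MPa, ρ = 7905 kg/m³
  GFRP laminate: M = 27.3×10⁻³
  maraging steel: M = 16.7×10⁻³
  low-carbon steel: M = 4.83×10⁻³
  bronze: M = 4.64×10⁻³
Highest index: GFRP laminate.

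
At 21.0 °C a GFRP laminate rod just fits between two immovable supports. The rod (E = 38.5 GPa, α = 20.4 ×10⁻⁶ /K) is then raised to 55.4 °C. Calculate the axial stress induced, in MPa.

27.0 MPa

ΔT = 34.40 K. Constrained thermal stress σ = E·α·ΔT = 38.50×10³ MPa × 20.4×10⁻⁶ × 34.40 = 27.0 MPa (compressive).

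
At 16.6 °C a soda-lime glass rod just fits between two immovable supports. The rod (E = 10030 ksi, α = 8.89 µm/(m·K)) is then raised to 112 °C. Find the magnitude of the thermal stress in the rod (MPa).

E = 10030 ksi = 69.15 GPa.
ΔT = 95.40 K. Constrained thermal stress σ = E·α·ΔT = 69.15×10³ MPa × 8.89×10⁻⁶ × 95.40 = 58.7 MPa (compressive).

58.7 MPa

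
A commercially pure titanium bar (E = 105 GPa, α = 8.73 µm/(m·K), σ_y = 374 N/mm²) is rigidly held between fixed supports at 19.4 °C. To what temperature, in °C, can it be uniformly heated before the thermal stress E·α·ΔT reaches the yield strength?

427 °C

σ_y = 374 N/mm² = 374.0 MPa.
E·α·ΔT = 374.0 MPa ⇒ ΔT = 374.0 / (105.0×10³ × 8.73×10⁻⁶) = 408.0 K.
T = 19.4 + 408.0 = 427.4 °C.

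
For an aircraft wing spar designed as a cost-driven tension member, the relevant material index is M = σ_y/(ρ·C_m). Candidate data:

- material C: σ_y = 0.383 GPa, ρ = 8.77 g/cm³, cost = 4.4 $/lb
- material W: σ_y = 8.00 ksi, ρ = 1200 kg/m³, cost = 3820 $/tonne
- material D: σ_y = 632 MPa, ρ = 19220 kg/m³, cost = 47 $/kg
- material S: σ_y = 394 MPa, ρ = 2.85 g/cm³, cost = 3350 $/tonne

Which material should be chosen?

material S

Putting every candidate on a common basis:
  material C: σ_y = 383.0 MPa, ρ = 8770 kg/m³, cost = 9.700 $/kg
  material W: σ_y = 55.16 MPa, ρ = 1200 kg/m³, cost = 3.820 $/kg
  material D: σ_y = 632.0 MPa, ρ = 19220 kg/m³, cost = 47.00 $/kg
  material S: σ_y = 394.0 MPa, ρ = 2850 kg/m³, cost = 3.350 $/kg
  material S: M = 41.3 kN·m per $
  material W: M = 12.0 kN·m per $
  material C: M = 4.50 kN·m per $
  material D: M = 0.700 kN·m per $
Material S ranks first.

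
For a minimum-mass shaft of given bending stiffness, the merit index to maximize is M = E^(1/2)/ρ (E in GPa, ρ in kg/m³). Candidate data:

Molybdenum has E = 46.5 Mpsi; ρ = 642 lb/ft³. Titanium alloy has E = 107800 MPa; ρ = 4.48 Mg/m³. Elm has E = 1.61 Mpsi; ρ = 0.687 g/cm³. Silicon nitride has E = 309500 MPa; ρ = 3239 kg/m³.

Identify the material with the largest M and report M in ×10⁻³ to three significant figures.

silicon nitride, M = 5.43×10⁻³

After converting to SI:
  molybdenum: E = 320.6 GPa, ρ = 10280 kg/m³
  titanium alloy: E = 107.8 GPa, ρ = 4480 kg/m³
  elm: E = 11.10 GPa, ρ = 687.0 kg/m³
  silicon nitride: E = 309.5 GPa, ρ = 3239 kg/m³
  silicon nitride: M = 5.43×10⁻³
  elm: M = 4.85×10⁻³
  titanium alloy: M = 2.32×10⁻³
  molybdenum: M = 1.74×10⁻³
Highest index: silicon nitride.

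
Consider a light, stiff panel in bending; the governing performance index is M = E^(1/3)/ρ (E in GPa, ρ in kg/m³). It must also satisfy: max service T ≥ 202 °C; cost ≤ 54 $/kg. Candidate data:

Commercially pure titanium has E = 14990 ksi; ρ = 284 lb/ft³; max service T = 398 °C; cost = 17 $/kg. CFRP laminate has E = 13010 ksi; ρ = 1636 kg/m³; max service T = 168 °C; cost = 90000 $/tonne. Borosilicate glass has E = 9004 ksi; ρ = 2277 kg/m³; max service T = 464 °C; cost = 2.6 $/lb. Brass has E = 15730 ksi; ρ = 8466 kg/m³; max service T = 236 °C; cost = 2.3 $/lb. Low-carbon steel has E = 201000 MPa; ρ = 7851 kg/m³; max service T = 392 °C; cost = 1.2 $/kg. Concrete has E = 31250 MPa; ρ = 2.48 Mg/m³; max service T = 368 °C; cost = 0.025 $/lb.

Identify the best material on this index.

borosilicate glass

Screen on constraints: max service T ≥ 202 °C; cost ≤ 54 $/kg. Survivors: commercially pure titanium, borosilicate glass, brass, low-carbon steel, concrete.
In SI units:
  commercially pure titanium: E = 103.4 GPa, ρ = 4549 kg/m³
  borosilicate glass: E = 62.08 GPa, ρ = 2277 kg/m³
  brass: E = 108.5 GPa, ρ = 8466 kg/m³
  low-carbon steel: E = 201.0 GPa, ρ = 7851 kg/m³
  concrete: E = 31.25 GPa, ρ = 2480 kg/m³
  borosilicate glass: M = 1.74×10⁻³
  concrete: M = 1.27×10⁻³
  commercially pure titanium: M = 1.03×10⁻³
  low-carbon steel: M = 0.746×10⁻³
  brass: M = 0.563×10⁻³
The maximum is for borosilicate glass.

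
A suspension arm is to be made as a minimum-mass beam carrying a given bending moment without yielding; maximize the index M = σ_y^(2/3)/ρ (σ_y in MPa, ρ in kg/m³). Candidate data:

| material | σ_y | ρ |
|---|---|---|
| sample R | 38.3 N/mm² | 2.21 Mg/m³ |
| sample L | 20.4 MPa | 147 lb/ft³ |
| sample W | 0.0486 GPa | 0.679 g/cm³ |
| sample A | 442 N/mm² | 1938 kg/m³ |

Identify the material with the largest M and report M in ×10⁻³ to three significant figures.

sample A, M = 29.9×10⁻³

After converting to SI:
  sample R: σ_y = 38.30 MPa, ρ = 2210 kg/m³
  sample L: σ_y = 20.40 MPa, ρ = 2355 kg/m³
  sample W: σ_y = 48.60 MPa, ρ = 679.0 kg/m³
  sample A: σ_y = 442.0 MPa, ρ = 1938 kg/m³
  sample A: M = 29.9×10⁻³
  sample W: M = 19.6×10⁻³
  sample R: M = 5.14×10⁻³
  sample L: M = 3.17×10⁻³
Highest index: sample A.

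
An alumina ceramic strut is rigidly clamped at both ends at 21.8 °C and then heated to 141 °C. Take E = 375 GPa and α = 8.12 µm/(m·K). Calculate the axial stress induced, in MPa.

363 MPa

ΔT = 119.2 K. Constrained thermal stress σ = E·α·ΔT = 375.0×10³ MPa × 8.12×10⁻⁶ × 119.2 = 363 MPa (compressive).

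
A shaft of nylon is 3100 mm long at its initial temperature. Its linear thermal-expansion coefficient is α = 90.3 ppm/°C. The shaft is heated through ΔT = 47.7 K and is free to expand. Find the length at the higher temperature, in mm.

ΔL = α·L₀·ΔT = 90.3×10⁻⁶ × 3100 mm × 47.70 K = 13.4 mm.
L = L₀ + ΔL = 3100 + 13.4 = 3113.4 mm.

3113.4 mm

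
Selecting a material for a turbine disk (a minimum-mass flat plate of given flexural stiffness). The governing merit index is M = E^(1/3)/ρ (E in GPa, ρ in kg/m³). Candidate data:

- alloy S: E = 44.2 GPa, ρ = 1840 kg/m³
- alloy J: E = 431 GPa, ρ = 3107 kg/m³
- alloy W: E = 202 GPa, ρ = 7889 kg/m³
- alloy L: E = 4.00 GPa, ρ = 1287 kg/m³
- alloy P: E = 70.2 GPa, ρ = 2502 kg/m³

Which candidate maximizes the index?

alloy J

Evaluate M for each candidate:
  alloy J: M = 2.43×10⁻³
  alloy S: M = 1.92×10⁻³
  alloy P: M = 1.65×10⁻³
  alloy L: M = 1.23×10⁻³
  alloy W: M = 0.744×10⁻³
Alloy J has the largest M.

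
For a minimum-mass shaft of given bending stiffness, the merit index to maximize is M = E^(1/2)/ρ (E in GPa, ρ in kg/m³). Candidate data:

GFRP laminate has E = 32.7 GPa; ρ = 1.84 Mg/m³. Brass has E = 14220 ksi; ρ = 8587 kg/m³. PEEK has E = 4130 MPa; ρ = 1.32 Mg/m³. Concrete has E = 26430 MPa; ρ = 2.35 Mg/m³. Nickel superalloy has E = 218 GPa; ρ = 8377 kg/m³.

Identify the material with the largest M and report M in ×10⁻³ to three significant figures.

GFRP laminate, M = 3.11×10⁻³

Normalizing units and computing the index:
  GFRP laminate: E = 32.70 GPa, ρ = 1840 kg/m³
  brass: E = 98.04 GPa, ρ = 8587 kg/m³
  PEEK: E = 4.130 GPa, ρ = 1320 kg/m³
  concrete: E = 26.43 GPa, ρ = 2350 kg/m³
  nickel superalloy: E = 218.0 GPa, ρ = 8377 kg/m³
  GFRP laminate: M = 3.11×10⁻³
  concrete: M = 2.19×10⁻³
  nickel superalloy: M = 1.76×10⁻³
  PEEK: M = 1.54×10⁻³
  brass: M = 1.15×10⁻³
Highest index: GFRP laminate.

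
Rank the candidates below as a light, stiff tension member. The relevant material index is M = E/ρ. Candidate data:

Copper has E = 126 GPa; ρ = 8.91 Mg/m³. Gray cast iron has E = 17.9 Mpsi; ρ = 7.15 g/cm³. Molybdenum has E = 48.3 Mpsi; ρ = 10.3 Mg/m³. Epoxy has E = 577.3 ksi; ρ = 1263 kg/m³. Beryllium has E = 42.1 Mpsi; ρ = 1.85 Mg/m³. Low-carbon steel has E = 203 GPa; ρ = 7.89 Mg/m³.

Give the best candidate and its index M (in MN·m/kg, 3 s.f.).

beryllium, M = 157 MN·m/kg

Putting every candidate on a common basis:
  copper: E = 126.0 GPa, ρ = 8910 kg/m³
  gray cast iron: E = 123.4 GPa, ρ = 7150 kg/m³
  molybdenum: E = 333.0 GPa, ρ = 10300 kg/m³
  epoxy: E = 3.980 GPa, ρ = 1263 kg/m³
  beryllium: E = 290.3 GPa, ρ = 1850 kg/m³
  low-carbon steel: E = 203.0 GPa, ρ = 7890 kg/m³
  beryllium: M = 157 MN·m/kg
  molybdenum: M = 32.3 MN·m/kg
  low-carbon steel: M = 25.7 MN·m/kg
  gray cast iron: M = 17.3 MN·m/kg
  copper: M = 14.1 MN·m/kg
  epoxy: M = 3.15 MN·m/kg
The maximum is for beryllium.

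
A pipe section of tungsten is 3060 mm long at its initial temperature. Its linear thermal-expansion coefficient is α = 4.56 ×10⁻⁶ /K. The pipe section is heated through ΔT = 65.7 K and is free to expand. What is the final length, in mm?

ΔL = α·L₀·ΔT = 4.56×10⁻⁶ × 3060 mm × 65.70 K = 0.917 mm.
L = L₀ + ΔL = 3060 + 0.917 = 3060.9 mm.

3060.9 mm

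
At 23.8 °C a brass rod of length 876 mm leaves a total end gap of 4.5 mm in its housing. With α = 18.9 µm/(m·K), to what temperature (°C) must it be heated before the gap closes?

296 °C

α·L₀·ΔT = 4.5 mm ⇒ ΔT = 4.5 / (18.9×10⁻⁶ × 876.0) = 271.8 K.
T = 23.8 + 271.8 = 295.6 °C.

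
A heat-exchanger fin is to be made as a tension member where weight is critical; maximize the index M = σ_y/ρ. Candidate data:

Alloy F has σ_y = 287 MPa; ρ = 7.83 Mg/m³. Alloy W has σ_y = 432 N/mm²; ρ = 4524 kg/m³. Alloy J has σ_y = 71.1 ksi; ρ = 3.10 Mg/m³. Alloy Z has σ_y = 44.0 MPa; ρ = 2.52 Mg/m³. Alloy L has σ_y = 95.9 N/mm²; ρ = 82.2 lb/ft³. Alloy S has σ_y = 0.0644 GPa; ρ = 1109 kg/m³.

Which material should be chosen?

In SI units:
  alloy F: σ_y = 287.0 MPa, ρ = 7830 kg/m³
  alloy W: σ_y = 432.0 MPa, ρ = 4524 kg/m³
  alloy J: σ_y = 490.2 MPa, ρ = 3100 kg/m³
  alloy Z: σ_y = 44.00 MPa, ρ = 2520 kg/m³
  alloy L: σ_y = 95.90 MPa, ρ = 1317 kg/m³
  alloy S: σ_y = 64.40 MPa, ρ = 1109 kg/m³
  alloy J: M = 158 kN·m/kg
  alloy W: M = 95.5 kN·m/kg
  alloy L: M = 72.8 kN·m/kg
  alloy S: M = 58.1 kN·m/kg
  alloy F: M = 36.7 kN·m/kg
  alloy Z: M = 17.5 kN·m/kg
Highest index: alloy J.

alloy J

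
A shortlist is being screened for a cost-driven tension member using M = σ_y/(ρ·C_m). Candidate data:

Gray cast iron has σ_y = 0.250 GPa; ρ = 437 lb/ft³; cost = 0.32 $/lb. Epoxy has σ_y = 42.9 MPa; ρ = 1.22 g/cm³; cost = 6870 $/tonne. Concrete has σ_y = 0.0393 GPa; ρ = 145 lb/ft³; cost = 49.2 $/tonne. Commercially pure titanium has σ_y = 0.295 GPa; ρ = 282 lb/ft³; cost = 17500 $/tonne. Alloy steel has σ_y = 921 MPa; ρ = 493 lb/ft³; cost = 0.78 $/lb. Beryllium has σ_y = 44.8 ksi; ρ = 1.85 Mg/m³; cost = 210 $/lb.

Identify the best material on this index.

Normalizing units and computing the index:
  gray cast iron: σ_y = 250.0 MPa, ρ = 7000 kg/m³, cost = 0.7055 $/kg
  epoxy: σ_y = 42.90 MPa, ρ = 1220 kg/m³, cost = 6.870 $/kg
  concrete: σ_y = 39.30 MPa, ρ = 2323 kg/m³, cost = 0.04920 $/kg
  commercially pure titanium: σ_y = 295.0 MPa, ρ = 4517 kg/m³, cost = 17.50 $/kg
  alloy steel: σ_y = 921.0 MPa, ρ = 7897 kg/m³, cost = 1.720 $/kg
  beryllium: σ_y = 308.9 MPa, ρ = 1850 kg/m³, cost = 463.0 $/kg
  concrete: M = 344 kN·m per $
  alloy steel: M = 67.8 kN·m per $
  gray cast iron: M = 50.6 kN·m per $
  epoxy: M = 5.12 kN·m per $
  commercially pure titanium: M = 3.73 kN·m per $
  beryllium: M = 0.361 kN·m per $
Highest index: concrete.

concrete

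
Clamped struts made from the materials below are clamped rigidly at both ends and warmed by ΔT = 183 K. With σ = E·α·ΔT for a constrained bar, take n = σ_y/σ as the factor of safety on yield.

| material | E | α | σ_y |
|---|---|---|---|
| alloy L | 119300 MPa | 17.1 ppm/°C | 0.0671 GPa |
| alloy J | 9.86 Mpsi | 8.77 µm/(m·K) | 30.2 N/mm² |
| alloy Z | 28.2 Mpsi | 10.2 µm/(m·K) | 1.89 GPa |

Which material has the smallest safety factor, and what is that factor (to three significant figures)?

In consistent units (E in GPa, α in ×10⁻⁶/K, σ_y in MPa):
  alloy L: E = 119.3, α = 17.1, σ_y = 67.10 → σ = 373 MPa, n = 0.180
  alloy J: E = 67.98, α = 8.77, σ_y = 30.20 → σ = 109 MPa, n = 0.277
  alloy Z: E = 194.4, α = 10.2, σ_y = 1890 → σ = 363 MPa, n = 5.21
Alloy L has the lowest safety factor, n = 0.180.

alloy L, n = 0.180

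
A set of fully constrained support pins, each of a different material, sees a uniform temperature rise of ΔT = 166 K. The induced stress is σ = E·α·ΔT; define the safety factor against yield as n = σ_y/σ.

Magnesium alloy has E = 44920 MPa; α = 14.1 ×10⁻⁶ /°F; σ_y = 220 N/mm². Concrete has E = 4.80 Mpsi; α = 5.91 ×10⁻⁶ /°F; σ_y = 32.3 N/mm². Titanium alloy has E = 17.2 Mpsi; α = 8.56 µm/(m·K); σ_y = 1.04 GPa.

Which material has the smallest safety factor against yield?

concrete

In consistent units (E in GPa, α in ×10⁻⁶/K, σ_y in MPa):
  magnesium alloy: E = 44.92, α = 25.4, σ_y = 220.0 → σ = 189 MPa, n = 1.16
  concrete: E = 33.09, α = 10.6, σ_y = 32.30 → σ = 58.4 MPa, n = 0.553
  titanium alloy: E = 118.6, α = 8.56, σ_y = 1040 → σ = 169 MPa, n = 6.17
Smallest n: concrete with n = 0.553.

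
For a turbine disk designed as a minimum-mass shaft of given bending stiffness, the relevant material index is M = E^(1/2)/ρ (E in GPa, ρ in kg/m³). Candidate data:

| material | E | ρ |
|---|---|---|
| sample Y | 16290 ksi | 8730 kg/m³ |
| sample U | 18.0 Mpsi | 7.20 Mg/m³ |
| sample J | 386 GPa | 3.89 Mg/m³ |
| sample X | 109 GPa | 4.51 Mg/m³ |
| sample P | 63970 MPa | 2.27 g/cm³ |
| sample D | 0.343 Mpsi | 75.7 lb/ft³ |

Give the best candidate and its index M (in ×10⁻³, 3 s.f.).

After converting to SI:
  sample Y: E = 112.3 GPa, ρ = 8730 kg/m³
  sample U: E = 124.1 GPa, ρ = 7200 kg/m³
  sample J: E = 386.0 GPa, ρ = 3890 kg/m³
  sample X: E = 109.0 GPa, ρ = 4510 kg/m³
  sample P: E = 63.97 GPa, ρ = 2270 kg/m³
  sample D: E = 2.365 GPa, ρ = 1213 kg/m³
  sample J: M = 5.05×10⁻³
  sample P: M = 3.52×10⁻³
  sample X: M = 2.31×10⁻³
  sample U: M = 1.55×10⁻³
  sample D: M = 1.27×10⁻³
  sample Y: M = 1.21×10⁻³
Sample J ranks first.

sample J, M = 5.05×10⁻³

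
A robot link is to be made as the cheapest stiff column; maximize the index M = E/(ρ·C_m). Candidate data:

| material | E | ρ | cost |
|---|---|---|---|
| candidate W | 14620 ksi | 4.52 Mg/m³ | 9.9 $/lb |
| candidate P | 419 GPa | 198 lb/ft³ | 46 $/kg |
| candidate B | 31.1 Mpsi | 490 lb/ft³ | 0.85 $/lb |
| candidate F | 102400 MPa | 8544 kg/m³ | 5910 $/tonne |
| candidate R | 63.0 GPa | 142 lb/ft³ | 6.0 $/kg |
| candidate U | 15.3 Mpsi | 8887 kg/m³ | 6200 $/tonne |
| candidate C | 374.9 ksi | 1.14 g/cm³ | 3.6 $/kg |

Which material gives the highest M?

candidate B

After converting to SI:
  candidate W: E = 100.8 GPa, ρ = 4520 kg/m³, cost = 21.83 $/kg
  candidate P: E = 419.0 GPa, ρ = 3172 kg/m³, cost = 46.00 $/kg
  candidate B: E = 214.4 GPa, ρ = 7849 kg/m³, cost = 1.874 $/kg
  candidate F: E = 102.4 GPa, ρ = 8544 kg/m³, cost = 5.910 $/kg
  candidate R: E = 63.00 GPa, ρ = 2275 kg/m³, cost = 6.000 $/kg
  candidate U: E = 105.5 GPa, ρ = 8887 kg/m³, cost = 6.200 $/kg
  candidate C: E = 2.585 GPa, ρ = 1140 kg/m³, cost = 3.600 $/kg
  candidate B: M = 14.6 MN·m per $
  candidate R: M = 4.62 MN·m per $
  candidate P: M = 2.87 MN·m per $
  candidate F: M = 2.03 MN·m per $
  candidate U: M = 1.91 MN·m per $
  candidate W: M = 1.02 MN·m per $
  candidate C: M = 0.630 MN·m per $
The maximum is for candidate B.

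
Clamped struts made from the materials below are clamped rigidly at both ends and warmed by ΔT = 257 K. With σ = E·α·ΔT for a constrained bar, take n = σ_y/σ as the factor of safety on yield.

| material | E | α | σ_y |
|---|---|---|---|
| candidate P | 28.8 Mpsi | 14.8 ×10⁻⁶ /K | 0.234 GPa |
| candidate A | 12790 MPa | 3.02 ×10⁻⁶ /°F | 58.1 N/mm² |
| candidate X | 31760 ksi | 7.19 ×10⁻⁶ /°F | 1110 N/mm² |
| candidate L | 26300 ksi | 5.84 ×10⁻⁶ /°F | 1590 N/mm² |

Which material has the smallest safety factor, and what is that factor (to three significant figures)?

candidate P, n = 0.310

Converting E to GPa, α to ×10⁻⁶/K, σ_y to MPa, then σ and n for each:
  candidate P: E = 198.6, α = 14.8, σ_y = 234.0 → σ = 755 MPa, n = 0.310
  candidate A: E = 12.79, α = 5.44, σ_y = 58.10 → σ = 17.9 MPa, n = 3.25
  candidate X: E = 219.0, α = 12.9, σ_y = 1110 → σ = 728 MPa, n = 1.52
  candidate L: E = 181.3, α = 10.5, σ_y = 1590 → σ = 490 MPa, n = 3.25
Candidate P has the lowest safety factor, n = 0.310.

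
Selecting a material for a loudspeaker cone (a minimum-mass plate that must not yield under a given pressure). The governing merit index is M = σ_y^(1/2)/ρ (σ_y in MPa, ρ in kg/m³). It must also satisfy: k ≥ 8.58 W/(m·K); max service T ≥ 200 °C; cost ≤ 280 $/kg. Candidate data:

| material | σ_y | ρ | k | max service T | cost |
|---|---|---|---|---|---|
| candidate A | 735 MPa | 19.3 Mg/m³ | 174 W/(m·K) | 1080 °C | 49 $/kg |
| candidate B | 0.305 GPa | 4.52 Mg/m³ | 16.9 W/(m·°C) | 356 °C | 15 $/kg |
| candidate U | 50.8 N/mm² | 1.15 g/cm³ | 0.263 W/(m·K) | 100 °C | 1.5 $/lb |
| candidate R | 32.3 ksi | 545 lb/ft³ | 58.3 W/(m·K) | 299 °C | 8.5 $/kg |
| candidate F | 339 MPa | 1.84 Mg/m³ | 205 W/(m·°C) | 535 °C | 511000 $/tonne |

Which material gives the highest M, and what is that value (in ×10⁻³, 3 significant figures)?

candidate B, M = 3.86×10⁻³

Screen on constraints: k ≥ 8.58 W/(m·K); max service T ≥ 200 °C; cost ≤ 280 $/kg. Survivors: candidate A, candidate B, candidate R.
After converting to SI:
  candidate A: σ_y = 735.0 MPa, ρ = 19300 kg/m³
  candidate B: σ_y = 305.0 MPa, ρ = 4520 kg/m³
  candidate R: σ_y = 222.7 MPa, ρ = 8730 kg/m³
  candidate B: M = 3.86×10⁻³
  candidate R: M = 1.71×10⁻³
  candidate A: M = 1.40×10⁻³
Candidate B has the largest M.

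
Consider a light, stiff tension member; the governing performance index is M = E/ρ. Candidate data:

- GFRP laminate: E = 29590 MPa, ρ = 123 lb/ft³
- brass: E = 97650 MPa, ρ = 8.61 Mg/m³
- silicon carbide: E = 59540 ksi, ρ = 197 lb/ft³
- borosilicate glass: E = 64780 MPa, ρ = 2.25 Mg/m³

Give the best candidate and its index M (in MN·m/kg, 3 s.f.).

Convert each candidate to consistent units, then evaluate M:
  GFRP laminate: E = 29.59 GPa, ρ = 1970 kg/m³
  brass: E = 97.65 GPa, ρ = 8610 kg/m³
  silicon carbide: E = 410.5 GPa, ρ = 3156 kg/m³
  borosilicate glass: E = 64.78 GPa, ρ = 2250 kg/m³
  silicon carbide: M = 130 MN·m/kg
  borosilicate glass: M = 28.8 MN·m/kg
  GFRP laminate: M = 15.0 MN·m/kg
  brass: M = 11.3 MN·m/kg
Silicon carbide has the largest M.

silicon carbide, M = 130 MN·m/kg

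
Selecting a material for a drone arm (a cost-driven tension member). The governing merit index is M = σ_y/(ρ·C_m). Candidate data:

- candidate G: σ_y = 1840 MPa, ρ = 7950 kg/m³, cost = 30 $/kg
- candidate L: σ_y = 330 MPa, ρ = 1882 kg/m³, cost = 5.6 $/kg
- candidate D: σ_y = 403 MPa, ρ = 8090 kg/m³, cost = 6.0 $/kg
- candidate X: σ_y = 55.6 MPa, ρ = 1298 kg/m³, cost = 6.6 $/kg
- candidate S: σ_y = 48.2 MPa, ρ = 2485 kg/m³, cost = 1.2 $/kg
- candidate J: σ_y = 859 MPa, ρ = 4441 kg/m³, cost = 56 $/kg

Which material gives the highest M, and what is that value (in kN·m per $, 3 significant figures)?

Per-candidate index values:
  candidate L: M = 31.3 kN·m per $
  candidate S: M = 16.2 kN·m per $
  candidate D: M = 8.30 kN·m per $
  candidate G: M = 7.71 kN·m per $
  candidate X: M = 6.49 kN·m per $
  candidate J: M = 3.45 kN·m per $
Candidate L ranks first.

candidate L, M = 31.3 kN·m per $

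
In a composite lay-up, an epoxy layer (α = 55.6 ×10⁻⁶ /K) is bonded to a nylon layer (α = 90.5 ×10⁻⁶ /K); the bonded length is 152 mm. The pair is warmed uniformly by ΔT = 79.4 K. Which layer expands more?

α(epoxy) = 55.6×10⁻⁶/K vs α(nylon) = 90.5×10⁻⁶/K.
Higher α expands more for the same ΔT: nylon.

nylon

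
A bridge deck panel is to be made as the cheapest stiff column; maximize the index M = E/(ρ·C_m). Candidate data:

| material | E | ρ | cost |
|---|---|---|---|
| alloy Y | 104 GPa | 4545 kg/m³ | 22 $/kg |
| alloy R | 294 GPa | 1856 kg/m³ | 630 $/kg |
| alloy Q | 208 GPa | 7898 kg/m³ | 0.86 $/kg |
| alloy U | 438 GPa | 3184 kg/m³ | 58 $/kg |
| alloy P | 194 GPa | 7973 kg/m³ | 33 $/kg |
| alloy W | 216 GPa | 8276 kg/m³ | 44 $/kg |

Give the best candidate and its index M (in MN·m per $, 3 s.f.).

Computing M directly (units already consistent):
  alloy Q: M = 30.6 MN·m per $
  alloy U: M = 2.37 MN·m per $
  alloy Y: M = 1.04 MN·m per $
  alloy P: M = 0.737 MN·m per $
  alloy W: M = 0.593 MN·m per $
  alloy R: M = 0.251 MN·m per $
Alloy Q has the largest M.

alloy Q, M = 30.6 MN·m per $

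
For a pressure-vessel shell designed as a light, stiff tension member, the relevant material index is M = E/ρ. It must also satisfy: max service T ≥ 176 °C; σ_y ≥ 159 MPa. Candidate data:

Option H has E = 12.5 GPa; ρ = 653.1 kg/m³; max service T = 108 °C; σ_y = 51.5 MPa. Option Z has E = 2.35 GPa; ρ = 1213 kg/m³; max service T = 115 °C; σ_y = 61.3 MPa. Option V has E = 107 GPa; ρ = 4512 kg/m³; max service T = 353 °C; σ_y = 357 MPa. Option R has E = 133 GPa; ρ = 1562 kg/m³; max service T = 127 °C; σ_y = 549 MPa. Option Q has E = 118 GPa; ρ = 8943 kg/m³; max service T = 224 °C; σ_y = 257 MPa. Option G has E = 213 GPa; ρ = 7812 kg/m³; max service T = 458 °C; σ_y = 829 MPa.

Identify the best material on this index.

option G

Screen on constraints: max service T ≥ 176 °C; σ_y ≥ 159 MPa. Survivors: option V, option Q, option G.
Evaluate M for each candidate:
  option G: M = 27.3 MN·m/kg
  option V: M = 23.7 MN·m/kg
  option Q: M = 13.2 MN·m/kg
Highest index: option G.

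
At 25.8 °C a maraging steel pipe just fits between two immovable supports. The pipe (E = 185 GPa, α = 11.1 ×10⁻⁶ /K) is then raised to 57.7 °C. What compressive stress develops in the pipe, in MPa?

65.5 MPa

ΔT = 31.90 K. Constrained thermal stress σ = E·α·ΔT = 185.0×10³ MPa × 11.1×10⁻⁶ × 31.90 = 65.5 MPa (compressive).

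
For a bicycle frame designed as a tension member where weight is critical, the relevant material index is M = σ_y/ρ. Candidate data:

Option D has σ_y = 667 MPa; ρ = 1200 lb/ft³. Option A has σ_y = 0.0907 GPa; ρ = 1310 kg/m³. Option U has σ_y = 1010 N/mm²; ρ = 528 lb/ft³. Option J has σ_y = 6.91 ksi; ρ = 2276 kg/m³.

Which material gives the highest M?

After converting to SI:
  option D: σ_y = 667.0 MPa, ρ = 19220 kg/m³
  option A: σ_y = 90.70 MPa, ρ = 1310 kg/m³
  option U: σ_y = 1010 MPa, ρ = 8458 kg/m³
  option J: σ_y = 47.64 MPa, ρ = 2276 kg/m³
  option U: M = 119 kN·m/kg
  option A: M = 69.2 kN·m/kg
  option D: M = 34.7 kN·m/kg
  option J: M = 20.9 kN·m/kg
Highest index: option U.

option U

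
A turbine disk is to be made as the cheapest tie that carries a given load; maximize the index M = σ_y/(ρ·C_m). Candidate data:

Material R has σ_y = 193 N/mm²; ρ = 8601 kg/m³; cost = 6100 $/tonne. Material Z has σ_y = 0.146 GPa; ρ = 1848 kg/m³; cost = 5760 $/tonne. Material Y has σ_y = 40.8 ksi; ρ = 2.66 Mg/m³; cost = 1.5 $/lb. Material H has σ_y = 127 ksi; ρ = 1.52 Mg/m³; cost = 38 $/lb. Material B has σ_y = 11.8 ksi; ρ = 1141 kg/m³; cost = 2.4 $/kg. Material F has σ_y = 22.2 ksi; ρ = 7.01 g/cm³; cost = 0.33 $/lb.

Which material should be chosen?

material Y

In SI units:
  material R: σ_y = 193.0 MPa, ρ = 8601 kg/m³, cost = 6.100 $/kg
  material Z: σ_y = 146.0 MPa, ρ = 1848 kg/m³, cost = 5.760 $/kg
  material Y: σ_y = 281.3 MPa, ρ = 2660 kg/m³, cost = 3.307 $/kg
  material H: σ_y = 875.6 MPa, ρ = 1520 kg/m³, cost = 83.77 $/kg
  material B: σ_y = 81.36 MPa, ρ = 1141 kg/m³, cost = 2.400 $/kg
  material F: σ_y = 153.1 MPa, ρ = 7010 kg/m³, cost = 0.7275 $/kg
  material Y: M = 32.0 kN·m per $
  material F: M = 30.0 kN·m per $
  material B: M = 29.7 kN·m per $
  material Z: M = 13.7 kN·m per $
  material H: M = 6.88 kN·m per $
  material R: M = 3.68 kN·m per $
Highest index: material Y.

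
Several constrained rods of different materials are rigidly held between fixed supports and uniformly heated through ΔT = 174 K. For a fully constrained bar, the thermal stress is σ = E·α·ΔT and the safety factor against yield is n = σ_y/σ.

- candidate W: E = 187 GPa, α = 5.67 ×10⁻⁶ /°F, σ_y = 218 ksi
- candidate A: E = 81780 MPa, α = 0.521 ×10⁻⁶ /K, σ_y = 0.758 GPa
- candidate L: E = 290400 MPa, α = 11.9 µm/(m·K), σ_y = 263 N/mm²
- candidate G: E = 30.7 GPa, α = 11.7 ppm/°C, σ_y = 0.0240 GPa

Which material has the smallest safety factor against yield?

candidate G

Per material, after unit conversion:
  candidate W: E = 187.0, α = 10.2, σ_y = 1503 → σ = 332 MPa, n = 4.53
  candidate A: E = 81.78, α = 0.521, σ_y = 758.0 → σ = 7.41 MPa, n = 102
  candidate L: E = 290.4, α = 11.9, σ_y = 263.0 → σ = 601 MPa, n = 0.437
  candidate G: E = 30.70, α = 11.7, σ_y = 24.00 → σ = 62.5 MPa, n = 0.384
Candidate G has the lowest safety factor, n = 0.384.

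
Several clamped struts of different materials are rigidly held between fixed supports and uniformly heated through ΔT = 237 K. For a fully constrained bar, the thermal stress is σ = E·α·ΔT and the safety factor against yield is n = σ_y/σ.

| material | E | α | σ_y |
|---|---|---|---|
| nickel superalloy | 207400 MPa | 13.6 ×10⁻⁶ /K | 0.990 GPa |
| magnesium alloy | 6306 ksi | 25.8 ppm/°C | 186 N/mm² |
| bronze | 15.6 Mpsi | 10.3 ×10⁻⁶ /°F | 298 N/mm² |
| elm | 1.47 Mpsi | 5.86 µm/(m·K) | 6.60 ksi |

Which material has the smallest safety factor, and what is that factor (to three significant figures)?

bronze, n = 0.631

Converting E to GPa, α to ×10⁻⁶/K, σ_y to MPa, then σ and n for each:
  nickel superalloy: E = 207.4, α = 13.6, σ_y = 990.0 → σ = 668 MPa, n = 1.48
  magnesium alloy: E = 43.48, α = 25.8, σ_y = 186.0 → σ = 266 MPa, n = 0.700
  bronze: E = 107.6, α = 18.5, σ_y = 298.0 → σ = 473 MPa, n = 0.631
  elm: E = 10.14, α = 5.86, σ_y = 45.51 → σ = 14.1 MPa, n = 3.23
Smallest n: bronze with n = 0.631.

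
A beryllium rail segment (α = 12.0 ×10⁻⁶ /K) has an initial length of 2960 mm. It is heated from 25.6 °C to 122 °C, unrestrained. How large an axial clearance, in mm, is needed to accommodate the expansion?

ΔT = 122 − 25.6 = 96.40 K.
ΔL = α·L₀·ΔT = 12.0×10⁻⁶ × 2960 mm × 96.40 K = 3.42 mm.

3.42 mm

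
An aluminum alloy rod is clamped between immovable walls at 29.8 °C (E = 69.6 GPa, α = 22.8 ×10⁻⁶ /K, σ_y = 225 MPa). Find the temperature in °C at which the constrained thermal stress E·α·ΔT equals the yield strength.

E·α·ΔT = 225.0 MPa ⇒ ΔT = 225.0 / (69.60×10³ × 22.8×10⁻⁶) = 141.8 K.
T = 29.8 + 141.8 = 171.6 °C.

172 °C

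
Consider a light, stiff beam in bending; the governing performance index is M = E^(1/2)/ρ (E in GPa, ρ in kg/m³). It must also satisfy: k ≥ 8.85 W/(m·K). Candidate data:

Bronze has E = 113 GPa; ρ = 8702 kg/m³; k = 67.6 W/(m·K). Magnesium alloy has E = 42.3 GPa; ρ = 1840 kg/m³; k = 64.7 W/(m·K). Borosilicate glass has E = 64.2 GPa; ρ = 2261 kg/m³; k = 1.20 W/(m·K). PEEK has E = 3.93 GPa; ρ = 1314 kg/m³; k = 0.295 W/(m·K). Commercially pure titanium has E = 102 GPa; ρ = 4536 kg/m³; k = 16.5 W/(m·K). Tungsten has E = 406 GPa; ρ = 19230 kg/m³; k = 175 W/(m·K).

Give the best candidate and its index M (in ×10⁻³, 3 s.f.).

Screen on constraints: k ≥ 8.85 W/(m·K). Survivors: bronze, magnesium alloy, commercially pure titanium, tungsten.
Evaluate M for each candidate:
  magnesium alloy: M = 3.53×10⁻³
  commercially pure titanium: M = 2.23×10⁻³
  bronze: M = 1.22×10⁻³
  tungsten: M = 1.05×10⁻³
The maximum is for magnesium alloy.

magnesium alloy, M = 3.53×10⁻³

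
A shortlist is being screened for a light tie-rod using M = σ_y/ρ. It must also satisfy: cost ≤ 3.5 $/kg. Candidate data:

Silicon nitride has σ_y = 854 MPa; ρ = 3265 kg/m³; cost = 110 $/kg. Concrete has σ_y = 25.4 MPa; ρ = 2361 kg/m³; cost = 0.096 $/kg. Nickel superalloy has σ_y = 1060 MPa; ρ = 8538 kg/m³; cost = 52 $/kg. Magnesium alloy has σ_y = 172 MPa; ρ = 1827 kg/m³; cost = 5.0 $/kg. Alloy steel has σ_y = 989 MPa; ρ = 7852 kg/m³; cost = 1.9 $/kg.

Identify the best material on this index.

Screen on constraints: cost ≤ 3.5 $/kg. Survivors: concrete, alloy steel.
Computing M directly (units already consistent):
  alloy steel: M = 126 kN·m/kg
  concrete: M = 10.8 kN·m/kg
Alloy steel ranks first.

alloy steel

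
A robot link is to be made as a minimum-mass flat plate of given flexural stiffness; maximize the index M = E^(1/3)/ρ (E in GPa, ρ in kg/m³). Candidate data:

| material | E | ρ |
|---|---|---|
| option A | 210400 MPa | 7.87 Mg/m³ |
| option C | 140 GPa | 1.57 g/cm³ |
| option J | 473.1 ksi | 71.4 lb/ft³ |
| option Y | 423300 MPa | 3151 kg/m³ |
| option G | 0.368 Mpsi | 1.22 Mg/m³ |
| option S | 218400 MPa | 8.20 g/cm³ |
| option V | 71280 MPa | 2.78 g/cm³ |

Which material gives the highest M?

In SI units:
  option A: E = 210.4 GPa, ρ = 7870 kg/m³
  option C: E = 140.0 GPa, ρ = 1570 kg/m³
  option J: E = 3.262 GPa, ρ = 1144 kg/m³
  option Y: E = 423.3 GPa, ρ = 3151 kg/m³
  option G: E = 2.537 GPa, ρ = 1220 kg/m³
  option S: E = 218.4 GPa, ρ = 8200 kg/m³
  option V: E = 71.28 GPa, ρ = 2780 kg/m³
  option C: M = 3.31×10⁻³
  option Y: M = 2.38×10⁻³
  option V: M = 1.49×10⁻³
  option J: M = 1.30×10⁻³
  option G: M = 1.12×10⁻³
  option A: M = 0.756×10⁻³
  option S: M = 0.734×10⁻³
Option C has the largest M.

option C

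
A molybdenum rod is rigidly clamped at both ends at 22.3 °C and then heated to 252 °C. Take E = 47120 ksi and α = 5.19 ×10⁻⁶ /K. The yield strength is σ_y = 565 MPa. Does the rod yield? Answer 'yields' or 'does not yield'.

E = 47120 ksi = 324.9 GPa.
ΔT = 229.7 K. Constrained thermal stress σ = E·α·ΔT = 324.9×10³ MPa × 5.19×10⁻⁶ × 229.7 = 387 MPa (compressive).
Compare to σ_y = 565 MPa: σ < σ_y, so it does not yield.

does not yield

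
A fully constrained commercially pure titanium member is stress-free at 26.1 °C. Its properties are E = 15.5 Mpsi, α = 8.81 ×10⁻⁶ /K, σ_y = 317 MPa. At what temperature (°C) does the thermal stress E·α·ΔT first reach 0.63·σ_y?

E = 15.5 Mpsi = 106.9 GPa.
E·α·ΔT = 199.7 MPa ⇒ ΔT = 199.7 / (106.9×10³ × 8.81×10⁻⁶) = 212.1 K.
T = 26.1 + 212.1 = 238.2 °C.

238 °C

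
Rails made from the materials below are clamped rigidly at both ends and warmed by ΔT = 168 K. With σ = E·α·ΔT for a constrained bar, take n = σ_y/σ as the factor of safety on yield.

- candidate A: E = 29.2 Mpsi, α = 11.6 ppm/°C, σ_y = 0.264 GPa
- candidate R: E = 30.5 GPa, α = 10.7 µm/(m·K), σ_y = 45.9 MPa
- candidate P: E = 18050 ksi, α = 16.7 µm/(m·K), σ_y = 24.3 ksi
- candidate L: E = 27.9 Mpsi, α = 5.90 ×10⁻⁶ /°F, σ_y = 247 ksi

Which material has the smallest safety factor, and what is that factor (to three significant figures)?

candidate P, n = 0.480

Converting E to GPa, α to ×10⁻⁶/K, σ_y to MPa, then σ and n for each:
  candidate A: E = 201.3, α = 11.6, σ_y = 264.0 → σ = 392 MPa, n = 0.673
  candidate R: E = 30.50, α = 10.7, σ_y = 45.90 → σ = 54.8 MPa, n = 0.837
  candidate P: E = 124.5, α = 16.7, σ_y = 167.5 → σ = 349 MPa, n = 0.480
  candidate L: E = 192.4, α = 10.6, σ_y = 1703 → σ = 343 MPa, n = 4.96
Candidate P has the lowest safety factor, n = 0.480.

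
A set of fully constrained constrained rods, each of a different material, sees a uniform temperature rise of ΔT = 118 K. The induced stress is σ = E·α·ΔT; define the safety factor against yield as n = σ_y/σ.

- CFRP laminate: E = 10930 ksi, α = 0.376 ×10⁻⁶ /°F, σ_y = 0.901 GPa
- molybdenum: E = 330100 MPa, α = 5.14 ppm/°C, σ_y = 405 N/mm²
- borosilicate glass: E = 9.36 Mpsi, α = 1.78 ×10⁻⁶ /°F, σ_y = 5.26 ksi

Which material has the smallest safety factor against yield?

borosilicate glass

Per material, after unit conversion:
  CFRP laminate: E = 75.36, α = 0.677, σ_y = 901.0 → σ = 6.02 MPa, n = 150
  molybdenum: E = 330.1, α = 5.14, σ_y = 405.0 → σ = 200 MPa, n = 2.02
  borosilicate glass: E = 64.53, α = 3.20, σ_y = 36.27 → σ = 24.4 MPa, n = 1.49
Borosilicate glass has the lowest safety factor, n = 1.49.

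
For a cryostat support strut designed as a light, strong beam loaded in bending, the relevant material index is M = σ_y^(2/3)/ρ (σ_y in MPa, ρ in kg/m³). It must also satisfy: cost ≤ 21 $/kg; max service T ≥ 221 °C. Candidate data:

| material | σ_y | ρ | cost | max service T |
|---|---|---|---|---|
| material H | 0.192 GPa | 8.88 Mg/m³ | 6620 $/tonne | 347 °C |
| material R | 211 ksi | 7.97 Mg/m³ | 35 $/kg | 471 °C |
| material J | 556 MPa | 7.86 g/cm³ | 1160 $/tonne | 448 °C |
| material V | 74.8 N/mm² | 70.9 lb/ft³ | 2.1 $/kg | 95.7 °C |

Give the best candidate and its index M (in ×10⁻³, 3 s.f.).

material J, M = 8.60×10⁻³

Screen on constraints: cost ≤ 21 $/kg; max service T ≥ 221 °C. Survivors: material H, material J.
In SI units:
  material H: σ_y = 192.0 MPa, ρ = 8880 kg/m³
  material J: σ_y = 556.0 MPa, ρ = 7860 kg/m³
  material J: M = 8.60×10⁻³
  material H: M = 3.75×10⁻³
Highest index: material J.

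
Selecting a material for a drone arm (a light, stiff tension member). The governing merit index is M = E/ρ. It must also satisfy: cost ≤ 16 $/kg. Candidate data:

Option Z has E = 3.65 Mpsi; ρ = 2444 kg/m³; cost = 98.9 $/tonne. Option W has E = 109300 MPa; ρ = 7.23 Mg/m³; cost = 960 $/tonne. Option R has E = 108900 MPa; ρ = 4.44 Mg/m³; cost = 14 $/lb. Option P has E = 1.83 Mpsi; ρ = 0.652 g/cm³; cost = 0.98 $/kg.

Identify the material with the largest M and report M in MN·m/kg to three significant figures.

Screen on constraints: cost ≤ 16 $/kg. Survivors: option Z, option W, option P.
Convert each candidate to consistent units, then evaluate M:
  option Z: E = 25.17 GPa, ρ = 2444 kg/m³
  option W: E = 109.3 GPa, ρ = 7230 kg/m³
  option P: E = 12.62 GPa, ρ = 652.0 kg/m³
  option P: M = 19.4 MN·m/kg
  option W: M = 15.1 MN·m/kg
  option Z: M = 10.3 MN·m/kg
Option P has the largest M.

option P, M = 19.4 MN·m/kg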